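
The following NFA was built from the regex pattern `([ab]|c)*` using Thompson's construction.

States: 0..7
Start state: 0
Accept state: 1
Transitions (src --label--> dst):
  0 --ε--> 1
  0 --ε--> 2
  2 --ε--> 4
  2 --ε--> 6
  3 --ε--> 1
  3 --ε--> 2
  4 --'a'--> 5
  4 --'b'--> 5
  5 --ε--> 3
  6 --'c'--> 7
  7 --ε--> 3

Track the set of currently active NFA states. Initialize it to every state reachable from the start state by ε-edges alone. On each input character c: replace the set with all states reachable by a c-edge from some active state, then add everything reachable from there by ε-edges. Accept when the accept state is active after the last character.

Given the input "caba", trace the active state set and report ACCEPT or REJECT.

Answer: ACCEPT

Steps:
S₀ = ε-closure({0}) = {0,1,2,4,6}
'c' @ 1: {1,2,3,4,6,7}  ✓accept
'a' @ 2: {1,2,3,4,5,6}  ✓accept
'b' @ 3: {1,2,3,4,5,6}  ✓accept
'a' @ 4: {1,2,3,4,5,6}  ✓accept
final: {1,2,3,4,5,6}; accept 1 in set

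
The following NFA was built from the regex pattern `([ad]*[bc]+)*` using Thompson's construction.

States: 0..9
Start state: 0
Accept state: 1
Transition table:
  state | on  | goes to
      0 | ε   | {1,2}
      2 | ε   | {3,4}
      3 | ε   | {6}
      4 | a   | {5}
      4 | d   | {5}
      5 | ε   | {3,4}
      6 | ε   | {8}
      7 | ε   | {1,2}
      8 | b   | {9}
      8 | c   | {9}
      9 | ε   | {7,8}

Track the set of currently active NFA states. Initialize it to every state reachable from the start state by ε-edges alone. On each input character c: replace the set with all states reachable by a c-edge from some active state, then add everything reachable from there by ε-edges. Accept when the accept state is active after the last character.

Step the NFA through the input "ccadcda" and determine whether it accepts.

initial (ε-close {0}): {0,1,2,3,4,6,8}
'c' @ 1: {1,2,3,4,6,7,8,9}  [accepting]
'c' @ 2: {1,2,3,4,6,7,8,9}  [accepting]
'a' @ 3: {3,4,5,6,8}
'd' @ 4: {3,4,5,6,8}
'c' @ 5: {1,2,3,4,6,7,8,9}  [accepting]
'd' @ 6: {3,4,5,6,8}
'a' @ 7: {3,4,5,6,8}
after full input: {3,4,5,6,8}  (accept=1 not in)

Answer: REJECT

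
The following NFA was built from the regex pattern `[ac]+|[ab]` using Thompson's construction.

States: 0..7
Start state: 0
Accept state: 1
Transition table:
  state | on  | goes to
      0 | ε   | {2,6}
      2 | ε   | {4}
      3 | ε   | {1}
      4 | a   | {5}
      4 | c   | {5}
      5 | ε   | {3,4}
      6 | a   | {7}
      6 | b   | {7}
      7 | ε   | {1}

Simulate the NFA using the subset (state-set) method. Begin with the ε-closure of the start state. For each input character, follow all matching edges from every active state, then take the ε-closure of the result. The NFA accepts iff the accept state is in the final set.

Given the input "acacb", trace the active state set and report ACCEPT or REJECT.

Answer: REJECT

Derivation:
start: ε-closure({0}) = {0,2,4,6}
'a' @ 1: {1,3,4,5,7}  (accept∈set)
'c' @ 2: {1,3,4,5}  (accept∈set)
'a' @ 3: {1,3,4,5}  (accept∈set)
'c' @ 4: {1,3,4,5}  (accept∈set)
'b' @ 5: {}  — no active states
final: {}; accept 1 not in set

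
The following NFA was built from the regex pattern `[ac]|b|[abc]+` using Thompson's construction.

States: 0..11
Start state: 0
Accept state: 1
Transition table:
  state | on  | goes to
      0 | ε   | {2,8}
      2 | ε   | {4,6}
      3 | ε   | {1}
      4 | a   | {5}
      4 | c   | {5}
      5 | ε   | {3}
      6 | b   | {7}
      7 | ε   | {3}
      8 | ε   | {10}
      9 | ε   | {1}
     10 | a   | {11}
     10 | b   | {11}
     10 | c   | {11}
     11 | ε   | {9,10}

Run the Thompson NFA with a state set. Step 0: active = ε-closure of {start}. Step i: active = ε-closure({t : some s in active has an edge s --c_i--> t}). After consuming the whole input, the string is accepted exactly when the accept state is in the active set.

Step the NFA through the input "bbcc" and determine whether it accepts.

Answer: ACCEPT

Trace:
S₀ = ε-closure({0}) = {0,2,4,6,8,10}
'b' @ 1: {1,3,7,9,10,11}  (accept∈set)
'b' @ 2: {1,9,10,11}  (accept∈set)
'c' @ 3: {1,9,10,11}  (accept∈set)
'c' @ 4: {1,9,10,11}  (accept∈set)
final: {1,9,10,11}; accept 1 in set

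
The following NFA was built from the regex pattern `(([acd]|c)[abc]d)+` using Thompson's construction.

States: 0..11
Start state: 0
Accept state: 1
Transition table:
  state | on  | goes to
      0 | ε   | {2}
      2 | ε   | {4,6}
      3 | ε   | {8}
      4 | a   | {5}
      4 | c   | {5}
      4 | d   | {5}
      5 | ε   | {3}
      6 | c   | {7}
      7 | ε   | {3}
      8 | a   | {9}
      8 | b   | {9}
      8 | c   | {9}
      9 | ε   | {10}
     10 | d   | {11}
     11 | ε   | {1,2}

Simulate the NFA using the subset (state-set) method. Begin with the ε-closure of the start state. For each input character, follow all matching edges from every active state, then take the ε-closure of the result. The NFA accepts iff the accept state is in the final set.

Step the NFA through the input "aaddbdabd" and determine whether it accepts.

Answer: ACCEPT

Trace:
initial (ε-close {0}): {0,2,4,6}
'a' @ 1: {3,5,8}
'a' @ 2: {9,10}
'd' @ 3: {1,2,4,6,11}  (accept∈set)
'd' @ 4: {3,5,8}
'b' @ 5: {9,10}
'd' @ 6: {1,2,4,6,11}  (accept∈set)
'a' @ 7: {3,5,8}
'b' @ 8: {9,10}
'd' @ 9: {1,2,4,6,11}  (accept∈set)
final: {1,2,4,6,11}; accept 1 in set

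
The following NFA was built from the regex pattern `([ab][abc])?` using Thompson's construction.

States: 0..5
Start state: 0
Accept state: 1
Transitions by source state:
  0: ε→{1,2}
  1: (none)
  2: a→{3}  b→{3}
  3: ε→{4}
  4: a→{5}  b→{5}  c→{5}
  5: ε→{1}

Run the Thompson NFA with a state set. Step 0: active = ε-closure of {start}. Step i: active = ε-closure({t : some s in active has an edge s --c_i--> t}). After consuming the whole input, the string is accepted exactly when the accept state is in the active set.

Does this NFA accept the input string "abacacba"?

S₀ = ε-closure({0}) = {0,1,2}
'a' @ 1: {3,4}
'b' @ 2: {1,5}  (accept∈set)
'a' @ 3: {}  — no active states
rest 'cacba' ignored (set empty)
end set {} — state 1 not in

Answer: REJECT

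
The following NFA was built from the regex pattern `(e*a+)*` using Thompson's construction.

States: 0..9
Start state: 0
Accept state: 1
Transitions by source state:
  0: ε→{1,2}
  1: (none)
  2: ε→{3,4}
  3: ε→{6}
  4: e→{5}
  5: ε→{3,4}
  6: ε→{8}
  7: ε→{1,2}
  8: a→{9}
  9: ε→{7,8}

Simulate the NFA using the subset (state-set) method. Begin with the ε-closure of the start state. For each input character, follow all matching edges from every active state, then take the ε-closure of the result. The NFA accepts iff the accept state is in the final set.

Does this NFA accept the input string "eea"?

S₀ = ε-closure({0}) = {0,1,2,3,4,6,8}
'e' @ 1: {3,4,5,6,8}
'e' @ 2: {3,4,5,6,8}
'a' @ 3: {1,2,3,4,6,7,8,9}  [accepting]
after full input: {1,2,3,4,6,7,8,9}  (accept=1 in)

Answer: ACCEPT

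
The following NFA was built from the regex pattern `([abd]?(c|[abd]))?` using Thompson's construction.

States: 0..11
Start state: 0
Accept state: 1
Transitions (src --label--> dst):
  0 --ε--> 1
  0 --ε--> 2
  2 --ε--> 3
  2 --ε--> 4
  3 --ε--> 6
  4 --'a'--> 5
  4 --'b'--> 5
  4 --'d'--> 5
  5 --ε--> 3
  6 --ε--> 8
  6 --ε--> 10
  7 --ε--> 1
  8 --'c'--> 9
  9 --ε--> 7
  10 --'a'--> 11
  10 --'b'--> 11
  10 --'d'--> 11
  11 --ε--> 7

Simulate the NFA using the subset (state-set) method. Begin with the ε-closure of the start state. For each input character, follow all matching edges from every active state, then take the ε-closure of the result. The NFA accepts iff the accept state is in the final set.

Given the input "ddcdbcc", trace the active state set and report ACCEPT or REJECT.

Answer: REJECT

Derivation:
S₀ = ε-closure({0}) = {0,1,2,3,4,6,8,10}
'd' @ 1: {1,3,5,6,7,8,10,11}  [accepting]
'd' @ 2: {1,7,11}  [accepting]
'c' @ 3: {}  — no active states
rest 'dbcc' ignored (set empty)
after full input: {}  (accept=1 not in)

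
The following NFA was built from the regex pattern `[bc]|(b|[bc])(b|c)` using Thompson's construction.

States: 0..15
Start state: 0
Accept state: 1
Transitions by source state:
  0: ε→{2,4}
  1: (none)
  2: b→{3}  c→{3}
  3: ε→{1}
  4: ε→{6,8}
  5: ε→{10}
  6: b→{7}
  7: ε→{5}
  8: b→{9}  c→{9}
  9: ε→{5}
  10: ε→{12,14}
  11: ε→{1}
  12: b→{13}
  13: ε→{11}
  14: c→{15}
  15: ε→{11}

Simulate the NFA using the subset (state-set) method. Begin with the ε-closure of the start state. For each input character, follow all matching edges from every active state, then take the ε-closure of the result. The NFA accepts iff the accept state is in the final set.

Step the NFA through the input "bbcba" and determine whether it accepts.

start: ε-closure({0}) = {0,2,4,6,8}
'b' @ 1: {1,3,5,7,9,10,12,14}  ✓accept
'b' @ 2: {1,11,13}  ✓accept
'c' @ 3: {}  — no active states
rest 'ba' ignored (set empty)
final: {}; accept 1 not in set

Answer: REJECT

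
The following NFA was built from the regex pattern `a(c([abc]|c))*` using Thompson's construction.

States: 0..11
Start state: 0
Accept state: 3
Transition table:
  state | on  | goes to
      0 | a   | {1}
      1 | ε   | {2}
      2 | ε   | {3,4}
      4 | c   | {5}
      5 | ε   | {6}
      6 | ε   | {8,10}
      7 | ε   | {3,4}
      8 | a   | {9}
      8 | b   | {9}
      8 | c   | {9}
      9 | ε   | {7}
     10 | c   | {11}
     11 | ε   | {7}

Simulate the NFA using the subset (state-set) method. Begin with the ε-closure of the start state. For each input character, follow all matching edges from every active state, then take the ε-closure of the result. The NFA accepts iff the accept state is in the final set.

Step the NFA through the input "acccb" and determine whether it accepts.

Answer: ACCEPT

Steps:
start: ε-closure({0}) = {0}
'a' @ 1: {1,2,3,4}  [accepting]
'c' @ 2: {5,6,8,10}
'c' @ 3: {3,4,7,9,11}  [accepting]
'c' @ 4: {5,6,8,10}
'b' @ 5: {3,4,7,9}  [accepting]
after full input: {3,4,7,9}  (accept=3 in)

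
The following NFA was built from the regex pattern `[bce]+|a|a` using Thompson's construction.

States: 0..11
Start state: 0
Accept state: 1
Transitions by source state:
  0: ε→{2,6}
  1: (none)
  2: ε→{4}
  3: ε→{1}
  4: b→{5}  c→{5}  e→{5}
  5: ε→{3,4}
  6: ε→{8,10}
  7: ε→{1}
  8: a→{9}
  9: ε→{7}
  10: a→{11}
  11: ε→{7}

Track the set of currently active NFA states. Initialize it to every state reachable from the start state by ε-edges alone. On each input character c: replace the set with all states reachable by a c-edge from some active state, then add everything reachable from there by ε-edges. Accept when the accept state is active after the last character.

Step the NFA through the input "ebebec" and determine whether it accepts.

initial (ε-close {0}): {0,2,4,6,8,10}
'e' @ 1: {1,3,4,5}  ✓accept
'b' @ 2: {1,3,4,5}  ✓accept
'e' @ 3: {1,3,4,5}  ✓accept
'b' @ 4: {1,3,4,5}  ✓accept
'e' @ 5: {1,3,4,5}  ✓accept
'c' @ 6: {1,3,4,5}  ✓accept
final: {1,3,4,5}; accept 1 in set

Answer: ACCEPT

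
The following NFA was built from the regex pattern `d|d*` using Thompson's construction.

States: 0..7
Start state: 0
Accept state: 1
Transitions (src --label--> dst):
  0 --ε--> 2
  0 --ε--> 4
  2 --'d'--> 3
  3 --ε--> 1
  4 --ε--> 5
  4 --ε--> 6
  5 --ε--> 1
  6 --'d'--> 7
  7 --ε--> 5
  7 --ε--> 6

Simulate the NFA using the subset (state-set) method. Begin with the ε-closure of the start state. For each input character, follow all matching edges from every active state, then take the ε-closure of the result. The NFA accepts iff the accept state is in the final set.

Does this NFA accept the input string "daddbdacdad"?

Answer: REJECT

Derivation:
start: ε-closure({0}) = {0,1,2,4,5,6}
'd' @ 1: {1,3,5,6,7}  [accepting]
'a' @ 2: {}  — state set empty
rest 'ddbdacdad' ignored (set empty)
final: {}; accept 1 not in set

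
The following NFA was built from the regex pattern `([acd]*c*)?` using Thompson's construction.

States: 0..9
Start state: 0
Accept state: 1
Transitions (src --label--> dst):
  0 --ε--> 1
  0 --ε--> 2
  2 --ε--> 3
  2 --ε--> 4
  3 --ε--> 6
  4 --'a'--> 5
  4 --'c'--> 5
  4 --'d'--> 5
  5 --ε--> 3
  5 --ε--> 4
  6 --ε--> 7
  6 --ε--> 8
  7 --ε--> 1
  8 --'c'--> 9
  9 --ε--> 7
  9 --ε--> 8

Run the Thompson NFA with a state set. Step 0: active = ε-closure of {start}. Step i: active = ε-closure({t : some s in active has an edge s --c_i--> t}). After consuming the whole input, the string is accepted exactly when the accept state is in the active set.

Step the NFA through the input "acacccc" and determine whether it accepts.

Answer: ACCEPT

Trace:
initial (ε-close {0}): {0,1,2,3,4,6,7,8}
'a' @ 1: {1,3,4,5,6,7,8}  [accepting]
'c' @ 2: {1,3,4,5,6,7,8,9}  [accepting]
'a' @ 3: {1,3,4,5,6,7,8}  [accepting]
'c' @ 4: {1,3,4,5,6,7,8,9}  [accepting]
'c' @ 5: {1,3,4,5,6,7,8,9}  [accepting]
'c' @ 6: {1,3,4,5,6,7,8,9}  [accepting]
'c' @ 7: {1,3,4,5,6,7,8,9}  [accepting]
after full input: {1,3,4,5,6,7,8,9}  (accept=1 in)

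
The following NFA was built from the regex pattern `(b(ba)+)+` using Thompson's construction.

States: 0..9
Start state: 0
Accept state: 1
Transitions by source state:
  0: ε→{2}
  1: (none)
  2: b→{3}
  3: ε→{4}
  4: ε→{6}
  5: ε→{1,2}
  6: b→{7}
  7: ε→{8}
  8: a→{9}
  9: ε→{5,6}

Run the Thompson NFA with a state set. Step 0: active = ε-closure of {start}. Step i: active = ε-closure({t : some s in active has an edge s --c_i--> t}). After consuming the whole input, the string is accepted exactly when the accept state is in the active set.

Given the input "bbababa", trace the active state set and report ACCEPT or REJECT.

initial (ε-close {0}): {0,2}
'b' @ 1: {3,4,6}
'b' @ 2: {7,8}
'a' @ 3: {1,2,5,6,9}  ✓accept
'b' @ 4: {3,4,6,7,8}
'a' @ 5: {1,2,5,6,9}  ✓accept
'b' @ 6: {3,4,6,7,8}
'a' @ 7: {1,2,5,6,9}  ✓accept
final: {1,2,5,6,9}; accept 1 in set

Answer: ACCEPT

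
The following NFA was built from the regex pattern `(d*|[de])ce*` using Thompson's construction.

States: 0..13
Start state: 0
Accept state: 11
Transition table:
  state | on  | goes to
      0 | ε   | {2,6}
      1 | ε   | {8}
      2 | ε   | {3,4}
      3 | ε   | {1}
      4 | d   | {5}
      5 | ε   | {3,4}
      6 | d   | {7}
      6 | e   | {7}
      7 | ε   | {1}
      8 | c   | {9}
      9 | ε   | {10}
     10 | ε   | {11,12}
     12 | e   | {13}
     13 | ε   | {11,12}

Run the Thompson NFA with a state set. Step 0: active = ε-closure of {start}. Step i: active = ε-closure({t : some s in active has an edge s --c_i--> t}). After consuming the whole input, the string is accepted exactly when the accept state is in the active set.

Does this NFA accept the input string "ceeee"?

S₀ = ε-closure({0}) = {0,1,2,3,4,6,8}
'c' @ 1: {9,10,11,12}  [accepting]
'e' @ 2: {11,12,13}  [accepting]
'e' @ 3: {11,12,13}  [accepting]
'e' @ 4: {11,12,13}  [accepting]
'e' @ 5: {11,12,13}  [accepting]
final: {11,12,13}; accept 11 in set

Answer: ACCEPT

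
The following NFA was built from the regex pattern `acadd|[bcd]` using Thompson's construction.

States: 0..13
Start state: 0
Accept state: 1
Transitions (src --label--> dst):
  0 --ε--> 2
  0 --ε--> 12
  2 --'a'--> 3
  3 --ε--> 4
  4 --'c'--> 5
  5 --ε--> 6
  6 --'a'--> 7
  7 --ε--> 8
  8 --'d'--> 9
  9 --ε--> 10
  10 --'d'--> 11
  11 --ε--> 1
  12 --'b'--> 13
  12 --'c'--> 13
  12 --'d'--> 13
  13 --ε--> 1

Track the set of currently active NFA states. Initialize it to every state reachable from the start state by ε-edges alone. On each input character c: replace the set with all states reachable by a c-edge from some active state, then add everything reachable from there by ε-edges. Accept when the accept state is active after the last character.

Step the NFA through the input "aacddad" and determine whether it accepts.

Answer: REJECT

Trace:
initial (ε-close {0}): {0,2,12}
'a' @ 1: {3,4}
'a' @ 2: {}  — dead — no transitions
rest 'cddad' ignored (set empty)
end set {} — state 1 not in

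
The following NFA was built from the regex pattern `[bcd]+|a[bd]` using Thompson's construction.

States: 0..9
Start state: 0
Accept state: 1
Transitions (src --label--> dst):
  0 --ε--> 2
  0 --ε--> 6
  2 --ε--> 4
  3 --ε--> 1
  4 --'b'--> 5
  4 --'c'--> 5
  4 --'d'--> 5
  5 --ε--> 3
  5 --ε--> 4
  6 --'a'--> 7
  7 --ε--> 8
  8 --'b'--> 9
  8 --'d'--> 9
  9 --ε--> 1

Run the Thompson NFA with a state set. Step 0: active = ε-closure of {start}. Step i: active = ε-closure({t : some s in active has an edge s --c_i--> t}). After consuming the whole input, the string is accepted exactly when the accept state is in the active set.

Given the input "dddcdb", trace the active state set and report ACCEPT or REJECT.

initial (ε-close {0}): {0,2,4,6}
'd' @ 1: {1,3,4,5}  (accept∈set)
'd' @ 2: {1,3,4,5}  (accept∈set)
'd' @ 3: {1,3,4,5}  (accept∈set)
'c' @ 4: {1,3,4,5}  (accept∈set)
'd' @ 5: {1,3,4,5}  (accept∈set)
'b' @ 6: {1,3,4,5}  (accept∈set)
final: {1,3,4,5}; accept 1 in set

Answer: ACCEPT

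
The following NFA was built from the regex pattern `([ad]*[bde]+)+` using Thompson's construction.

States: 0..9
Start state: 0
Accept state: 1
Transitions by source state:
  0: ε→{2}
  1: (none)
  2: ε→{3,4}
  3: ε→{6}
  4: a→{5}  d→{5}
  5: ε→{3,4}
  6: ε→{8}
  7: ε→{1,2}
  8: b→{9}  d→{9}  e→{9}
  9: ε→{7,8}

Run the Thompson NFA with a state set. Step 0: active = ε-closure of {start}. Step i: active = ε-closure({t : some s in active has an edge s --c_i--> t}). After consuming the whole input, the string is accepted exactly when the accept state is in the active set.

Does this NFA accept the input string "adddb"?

Answer: ACCEPT

Steps:
S₀ = ε-closure({0}) = {0,2,3,4,6,8}
'a' @ 1: {3,4,5,6,8}
'd' @ 2: {1,2,3,4,5,6,7,8,9}  ✓accept
'd' @ 3: {1,2,3,4,5,6,7,8,9}  ✓accept
'd' @ 4: {1,2,3,4,5,6,7,8,9}  ✓accept
'b' @ 5: {1,2,3,4,6,7,8,9}  ✓accept
final: {1,2,3,4,6,7,8,9}; accept 1 in set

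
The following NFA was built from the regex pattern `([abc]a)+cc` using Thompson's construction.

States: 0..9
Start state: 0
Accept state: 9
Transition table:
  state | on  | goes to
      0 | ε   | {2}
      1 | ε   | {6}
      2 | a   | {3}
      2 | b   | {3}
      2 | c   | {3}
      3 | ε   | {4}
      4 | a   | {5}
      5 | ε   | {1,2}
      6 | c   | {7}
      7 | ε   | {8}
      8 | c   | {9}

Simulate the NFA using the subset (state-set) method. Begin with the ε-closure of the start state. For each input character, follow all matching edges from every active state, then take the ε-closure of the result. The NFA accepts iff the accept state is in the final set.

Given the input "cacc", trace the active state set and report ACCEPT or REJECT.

Answer: ACCEPT

Trace:
S₀ = ε-closure({0}) = {0,2}
'c' @ 1: {3,4}
'a' @ 2: {1,2,5,6}
'c' @ 3: {3,4,7,8}
'c' @ 4: {9}  ✓accept
after full input: {9}  (accept=9 in)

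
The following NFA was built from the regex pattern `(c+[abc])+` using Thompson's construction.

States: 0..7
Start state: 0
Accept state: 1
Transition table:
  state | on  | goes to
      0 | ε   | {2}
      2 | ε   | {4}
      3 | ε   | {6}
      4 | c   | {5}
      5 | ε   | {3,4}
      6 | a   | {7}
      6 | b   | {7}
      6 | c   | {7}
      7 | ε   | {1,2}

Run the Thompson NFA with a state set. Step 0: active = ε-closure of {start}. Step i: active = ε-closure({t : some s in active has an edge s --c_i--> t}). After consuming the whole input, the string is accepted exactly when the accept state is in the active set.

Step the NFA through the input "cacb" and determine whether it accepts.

Answer: ACCEPT

Trace:
S₀ = ε-closure({0}) = {0,2,4}
'c' @ 1: {3,4,5,6}
'a' @ 2: {1,2,4,7}  ✓accept
'c' @ 3: {3,4,5,6}
'b' @ 4: {1,2,4,7}  ✓accept
end set {1,2,4,7} — state 1 in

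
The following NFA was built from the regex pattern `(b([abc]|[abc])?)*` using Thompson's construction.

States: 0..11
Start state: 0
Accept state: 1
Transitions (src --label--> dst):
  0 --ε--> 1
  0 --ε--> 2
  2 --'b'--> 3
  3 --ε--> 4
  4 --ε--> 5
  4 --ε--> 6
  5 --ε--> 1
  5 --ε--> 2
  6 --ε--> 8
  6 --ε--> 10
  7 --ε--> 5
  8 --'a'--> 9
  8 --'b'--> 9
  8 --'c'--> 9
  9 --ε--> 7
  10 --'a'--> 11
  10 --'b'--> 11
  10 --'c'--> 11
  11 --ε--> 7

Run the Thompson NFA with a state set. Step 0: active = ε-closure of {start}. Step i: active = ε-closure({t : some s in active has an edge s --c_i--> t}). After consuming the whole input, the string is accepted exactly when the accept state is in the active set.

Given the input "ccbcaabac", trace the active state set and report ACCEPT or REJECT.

initial (ε-close {0}): {0,1,2}
'c' @ 1: {}  — no active states
rest 'cbcaabac' ignored (set empty)
end set {} — state 1 not in

Answer: REJECT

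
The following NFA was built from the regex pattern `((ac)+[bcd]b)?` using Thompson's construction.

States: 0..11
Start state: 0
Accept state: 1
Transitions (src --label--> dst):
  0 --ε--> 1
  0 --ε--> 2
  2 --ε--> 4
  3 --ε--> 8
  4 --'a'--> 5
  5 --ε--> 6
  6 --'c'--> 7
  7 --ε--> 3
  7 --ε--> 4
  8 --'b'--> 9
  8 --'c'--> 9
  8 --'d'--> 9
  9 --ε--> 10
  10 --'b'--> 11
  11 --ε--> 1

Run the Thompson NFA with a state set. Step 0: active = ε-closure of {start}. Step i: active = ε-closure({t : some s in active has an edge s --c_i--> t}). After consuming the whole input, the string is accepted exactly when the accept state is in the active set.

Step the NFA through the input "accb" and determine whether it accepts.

Answer: ACCEPT

Steps:
S₀ = ε-closure({0}) = {0,1,2,4}
'a' @ 1: {5,6}
'c' @ 2: {3,4,7,8}
'c' @ 3: {9,10}
'b' @ 4: {1,11}  ✓accept
end set {1,11} — state 1 in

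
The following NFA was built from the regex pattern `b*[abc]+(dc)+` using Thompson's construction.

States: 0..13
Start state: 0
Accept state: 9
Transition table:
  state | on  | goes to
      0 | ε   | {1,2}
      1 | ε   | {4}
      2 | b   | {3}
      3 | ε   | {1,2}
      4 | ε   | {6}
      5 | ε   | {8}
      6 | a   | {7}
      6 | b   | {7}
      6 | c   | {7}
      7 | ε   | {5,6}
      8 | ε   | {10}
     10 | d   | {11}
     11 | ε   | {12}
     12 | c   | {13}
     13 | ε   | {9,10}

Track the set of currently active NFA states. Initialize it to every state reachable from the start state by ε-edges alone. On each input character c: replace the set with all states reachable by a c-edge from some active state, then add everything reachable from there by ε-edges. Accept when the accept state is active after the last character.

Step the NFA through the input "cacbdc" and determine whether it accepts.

Answer: ACCEPT

Steps:
start: ε-closure({0}) = {0,1,2,4,6}
'c' @ 1: {5,6,7,8,10}
'a' @ 2: {5,6,7,8,10}
'c' @ 3: {5,6,7,8,10}
'b' @ 4: {5,6,7,8,10}
'd' @ 5: {11,12}
'c' @ 6: {9,10,13}  [accepting]
after full input: {9,10,13}  (accept=9 in)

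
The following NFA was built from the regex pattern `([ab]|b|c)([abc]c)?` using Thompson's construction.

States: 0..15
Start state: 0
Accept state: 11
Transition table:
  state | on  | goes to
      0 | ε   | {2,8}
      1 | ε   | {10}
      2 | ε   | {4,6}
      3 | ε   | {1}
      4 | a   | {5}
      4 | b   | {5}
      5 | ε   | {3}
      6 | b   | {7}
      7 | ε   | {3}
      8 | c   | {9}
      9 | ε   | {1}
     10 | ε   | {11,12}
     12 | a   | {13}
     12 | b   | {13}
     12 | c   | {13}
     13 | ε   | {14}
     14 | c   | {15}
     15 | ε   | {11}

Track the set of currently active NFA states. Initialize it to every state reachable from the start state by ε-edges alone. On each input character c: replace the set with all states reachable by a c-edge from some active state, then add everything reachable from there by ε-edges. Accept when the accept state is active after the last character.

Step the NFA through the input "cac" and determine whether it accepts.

start: ε-closure({0}) = {0,2,4,6,8}
'c' @ 1: {1,9,10,11,12}  (accept∈set)
'a' @ 2: {13,14}
'c' @ 3: {11,15}  (accept∈set)
after full input: {11,15}  (accept=11 in)

Answer: ACCEPT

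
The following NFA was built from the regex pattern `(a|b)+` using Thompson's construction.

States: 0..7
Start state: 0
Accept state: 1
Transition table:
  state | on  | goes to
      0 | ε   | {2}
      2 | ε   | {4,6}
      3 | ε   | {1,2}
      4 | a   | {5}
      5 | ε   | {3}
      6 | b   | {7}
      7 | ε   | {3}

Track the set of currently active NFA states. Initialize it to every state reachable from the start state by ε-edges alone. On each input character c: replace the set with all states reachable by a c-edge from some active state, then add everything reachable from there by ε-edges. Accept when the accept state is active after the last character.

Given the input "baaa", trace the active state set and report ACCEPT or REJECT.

S₀ = ε-closure({0}) = {0,2,4,6}
'b' @ 1: {1,2,3,4,6,7}  [accepting]
'a' @ 2: {1,2,3,4,5,6}  [accepting]
'a' @ 3: {1,2,3,4,5,6}  [accepting]
'a' @ 4: {1,2,3,4,5,6}  [accepting]
final: {1,2,3,4,5,6}; accept 1 in set

Answer: ACCEPT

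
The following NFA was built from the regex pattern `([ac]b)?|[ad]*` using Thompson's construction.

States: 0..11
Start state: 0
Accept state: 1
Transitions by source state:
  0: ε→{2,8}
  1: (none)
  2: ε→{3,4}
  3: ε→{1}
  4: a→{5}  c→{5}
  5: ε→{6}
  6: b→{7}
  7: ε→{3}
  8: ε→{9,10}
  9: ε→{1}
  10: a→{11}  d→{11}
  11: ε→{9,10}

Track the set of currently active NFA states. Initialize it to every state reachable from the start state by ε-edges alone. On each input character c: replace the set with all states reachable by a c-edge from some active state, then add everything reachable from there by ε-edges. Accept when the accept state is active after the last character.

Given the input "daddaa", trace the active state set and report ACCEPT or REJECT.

initial (ε-close {0}): {0,1,2,3,4,8,9,10}
'd' @ 1: {1,9,10,11}  ✓accept
'a' @ 2: {1,9,10,11}  ✓accept
'd' @ 3: {1,9,10,11}  ✓accept
'd' @ 4: {1,9,10,11}  ✓accept
'a' @ 5: {1,9,10,11}  ✓accept
'a' @ 6: {1,9,10,11}  ✓accept
final: {1,9,10,11}; accept 1 in set

Answer: ACCEPT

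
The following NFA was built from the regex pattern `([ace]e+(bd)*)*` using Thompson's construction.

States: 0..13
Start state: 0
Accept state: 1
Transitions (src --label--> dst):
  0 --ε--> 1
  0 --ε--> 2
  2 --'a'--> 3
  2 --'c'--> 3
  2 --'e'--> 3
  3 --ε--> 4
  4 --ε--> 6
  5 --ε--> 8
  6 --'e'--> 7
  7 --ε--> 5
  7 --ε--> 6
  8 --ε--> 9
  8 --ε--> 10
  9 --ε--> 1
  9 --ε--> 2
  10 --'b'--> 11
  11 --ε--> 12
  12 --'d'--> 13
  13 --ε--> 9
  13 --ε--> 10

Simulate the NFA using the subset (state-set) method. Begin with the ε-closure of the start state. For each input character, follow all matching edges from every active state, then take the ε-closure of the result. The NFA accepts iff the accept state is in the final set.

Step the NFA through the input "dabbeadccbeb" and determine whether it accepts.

Answer: REJECT

Trace:
S₀ = ε-closure({0}) = {0,1,2}
'd' @ 1: {}  — no active states
rest 'abbeadccbeb' ignored (set empty)
end set {} — state 1 not in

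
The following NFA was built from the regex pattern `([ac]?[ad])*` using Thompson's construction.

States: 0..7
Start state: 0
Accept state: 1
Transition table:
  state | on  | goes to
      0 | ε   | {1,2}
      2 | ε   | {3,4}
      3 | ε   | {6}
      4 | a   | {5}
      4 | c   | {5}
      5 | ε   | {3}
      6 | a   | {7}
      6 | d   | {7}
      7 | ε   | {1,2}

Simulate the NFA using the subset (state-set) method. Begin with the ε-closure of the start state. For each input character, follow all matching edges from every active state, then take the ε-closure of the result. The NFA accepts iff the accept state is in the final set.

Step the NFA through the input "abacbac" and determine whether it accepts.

Answer: REJECT

Steps:
initial (ε-close {0}): {0,1,2,3,4,6}
'a' @ 1: {1,2,3,4,5,6,7}  (accept∈set)
'b' @ 2: {}  — dead — no transitions
rest 'acbac' ignored (set empty)
after full input: {}  (accept=1 not in)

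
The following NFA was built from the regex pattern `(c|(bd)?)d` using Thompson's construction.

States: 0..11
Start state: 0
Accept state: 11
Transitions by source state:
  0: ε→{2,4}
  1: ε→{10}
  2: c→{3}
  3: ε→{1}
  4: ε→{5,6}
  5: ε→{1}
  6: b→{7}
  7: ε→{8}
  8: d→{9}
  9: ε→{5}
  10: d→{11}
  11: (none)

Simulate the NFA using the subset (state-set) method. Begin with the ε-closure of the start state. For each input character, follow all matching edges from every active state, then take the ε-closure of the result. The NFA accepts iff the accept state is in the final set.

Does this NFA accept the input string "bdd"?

Answer: ACCEPT

Trace:
S₀ = ε-closure({0}) = {0,1,2,4,5,6,10}
'b' @ 1: {7,8}
'd' @ 2: {1,5,9,10}
'd' @ 3: {11}  ✓accept
final: {11}; accept 11 in set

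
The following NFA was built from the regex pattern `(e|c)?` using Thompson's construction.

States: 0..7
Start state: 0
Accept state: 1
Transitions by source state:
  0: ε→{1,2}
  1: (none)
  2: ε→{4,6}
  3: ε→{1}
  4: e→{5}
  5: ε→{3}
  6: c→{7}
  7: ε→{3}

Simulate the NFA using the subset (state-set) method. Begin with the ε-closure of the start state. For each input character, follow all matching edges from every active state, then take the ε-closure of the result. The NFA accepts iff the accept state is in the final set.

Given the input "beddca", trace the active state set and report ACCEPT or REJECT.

S₀ = ε-closure({0}) = {0,1,2,4,6}
'b' @ 1: {}  — state set empty
rest 'eddca' ignored (set empty)
final: {}; accept 1 not in set

Answer: REJECT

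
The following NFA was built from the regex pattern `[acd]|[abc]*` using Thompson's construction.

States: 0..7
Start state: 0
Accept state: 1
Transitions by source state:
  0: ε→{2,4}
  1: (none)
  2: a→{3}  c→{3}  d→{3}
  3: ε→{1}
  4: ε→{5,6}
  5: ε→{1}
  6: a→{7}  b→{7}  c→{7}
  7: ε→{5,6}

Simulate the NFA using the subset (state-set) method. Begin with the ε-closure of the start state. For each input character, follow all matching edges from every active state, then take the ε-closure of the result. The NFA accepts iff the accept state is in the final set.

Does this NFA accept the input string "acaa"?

Answer: ACCEPT

Steps:
start: ε-closure({0}) = {0,1,2,4,5,6}
'a' @ 1: {1,3,5,6,7}  [accepting]
'c' @ 2: {1,5,6,7}  [accepting]
'a' @ 3: {1,5,6,7}  [accepting]
'a' @ 4: {1,5,6,7}  [accepting]
final: {1,5,6,7}; accept 1 in set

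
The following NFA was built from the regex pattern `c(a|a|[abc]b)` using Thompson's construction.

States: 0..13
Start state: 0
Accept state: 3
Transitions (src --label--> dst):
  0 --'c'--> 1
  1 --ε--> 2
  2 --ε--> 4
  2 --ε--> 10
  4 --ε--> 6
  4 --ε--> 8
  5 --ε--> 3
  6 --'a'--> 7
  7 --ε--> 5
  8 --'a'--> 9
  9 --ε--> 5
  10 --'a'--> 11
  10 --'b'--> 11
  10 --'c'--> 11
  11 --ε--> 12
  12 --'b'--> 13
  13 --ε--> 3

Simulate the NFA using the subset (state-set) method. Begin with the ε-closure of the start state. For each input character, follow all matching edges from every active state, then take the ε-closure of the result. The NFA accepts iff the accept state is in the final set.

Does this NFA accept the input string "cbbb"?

initial (ε-close {0}): {0}
'c' @ 1: {1,2,4,6,8,10}
'b' @ 2: {11,12}
'b' @ 3: {3,13}  (accept∈set)
'b' @ 4: {}  — no active states
after full input: {}  (accept=3 not in)

Answer: REJECT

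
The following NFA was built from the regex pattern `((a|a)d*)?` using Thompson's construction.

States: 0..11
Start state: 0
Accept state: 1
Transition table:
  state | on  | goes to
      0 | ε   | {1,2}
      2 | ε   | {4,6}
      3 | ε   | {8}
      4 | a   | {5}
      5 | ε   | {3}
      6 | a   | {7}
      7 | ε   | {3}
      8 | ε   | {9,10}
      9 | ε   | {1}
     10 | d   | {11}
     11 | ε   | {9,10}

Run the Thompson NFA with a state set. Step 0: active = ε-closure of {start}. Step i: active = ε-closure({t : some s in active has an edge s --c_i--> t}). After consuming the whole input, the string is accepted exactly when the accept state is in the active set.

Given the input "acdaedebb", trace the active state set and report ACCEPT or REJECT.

S₀ = ε-closure({0}) = {0,1,2,4,6}
'a' @ 1: {1,3,5,7,8,9,10}  (accept∈set)
'c' @ 2: {}  — dead — no transitions
rest 'daedebb' ignored (set empty)
after full input: {}  (accept=1 not in)

Answer: REJECT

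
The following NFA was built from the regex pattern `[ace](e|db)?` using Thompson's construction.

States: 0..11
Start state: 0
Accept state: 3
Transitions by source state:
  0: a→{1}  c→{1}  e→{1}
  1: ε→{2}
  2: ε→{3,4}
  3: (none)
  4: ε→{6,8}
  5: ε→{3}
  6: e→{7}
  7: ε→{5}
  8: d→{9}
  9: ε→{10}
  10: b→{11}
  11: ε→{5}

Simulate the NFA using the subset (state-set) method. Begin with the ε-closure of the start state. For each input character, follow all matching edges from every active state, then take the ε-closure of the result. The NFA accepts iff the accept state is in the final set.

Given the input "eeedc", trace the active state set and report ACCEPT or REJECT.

initial (ε-close {0}): {0}
'e' @ 1: {1,2,3,4,6,8}  (accept∈set)
'e' @ 2: {3,5,7}  (accept∈set)
'e' @ 3: {}  — dead — no transitions
rest 'dc' ignored (set empty)
after full input: {}  (accept=3 not in)

Answer: REJECT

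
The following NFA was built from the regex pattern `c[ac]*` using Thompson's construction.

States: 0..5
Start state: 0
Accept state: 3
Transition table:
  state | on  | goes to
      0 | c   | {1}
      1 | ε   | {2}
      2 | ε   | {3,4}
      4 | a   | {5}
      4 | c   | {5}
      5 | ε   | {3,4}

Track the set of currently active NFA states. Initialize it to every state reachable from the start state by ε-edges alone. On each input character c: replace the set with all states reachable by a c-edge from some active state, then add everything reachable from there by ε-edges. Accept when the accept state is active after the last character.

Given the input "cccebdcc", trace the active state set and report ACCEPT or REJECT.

S₀ = ε-closure({0}) = {0}
'c' @ 1: {1,2,3,4}  (accept∈set)
'c' @ 2: {3,4,5}  (accept∈set)
'c' @ 3: {3,4,5}  (accept∈set)
'e' @ 4: {}  — state set empty
rest 'bdcc' ignored (set empty)
after full input: {}  (accept=3 not in)

Answer: REJECT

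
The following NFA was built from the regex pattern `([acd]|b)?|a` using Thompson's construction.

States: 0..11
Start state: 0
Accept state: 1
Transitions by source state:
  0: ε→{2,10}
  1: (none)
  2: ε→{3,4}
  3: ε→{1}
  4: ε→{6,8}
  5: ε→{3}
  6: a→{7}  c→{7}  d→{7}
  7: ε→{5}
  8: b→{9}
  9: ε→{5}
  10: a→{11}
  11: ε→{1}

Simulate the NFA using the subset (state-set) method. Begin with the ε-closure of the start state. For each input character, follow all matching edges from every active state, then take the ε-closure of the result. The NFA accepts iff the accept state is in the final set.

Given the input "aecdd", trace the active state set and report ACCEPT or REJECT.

S₀ = ε-closure({0}) = {0,1,2,3,4,6,8,10}
'a' @ 1: {1,3,5,7,11}  [accepting]
'e' @ 2: {}  — state set empty
rest 'cdd' ignored (set empty)
end set {} — state 1 not in

Answer: REJECT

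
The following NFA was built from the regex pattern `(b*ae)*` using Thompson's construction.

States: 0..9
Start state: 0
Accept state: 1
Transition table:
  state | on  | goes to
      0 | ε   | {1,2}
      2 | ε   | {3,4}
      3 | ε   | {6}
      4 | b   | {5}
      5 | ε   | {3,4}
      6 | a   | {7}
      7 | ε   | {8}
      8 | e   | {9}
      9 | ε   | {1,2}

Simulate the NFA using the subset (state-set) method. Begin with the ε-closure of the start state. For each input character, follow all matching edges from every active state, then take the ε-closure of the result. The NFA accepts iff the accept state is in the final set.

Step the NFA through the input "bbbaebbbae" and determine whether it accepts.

Answer: ACCEPT

Trace:
initial (ε-close {0}): {0,1,2,3,4,6}
'b' @ 1: {3,4,5,6}
'b' @ 2: {3,4,5,6}
'b' @ 3: {3,4,5,6}
'a' @ 4: {7,8}
'e' @ 5: {1,2,3,4,6,9}  [accepting]
'b' @ 6: {3,4,5,6}
'b' @ 7: {3,4,5,6}
'b' @ 8: {3,4,5,6}
'a' @ 9: {7,8}
'e' @ 10: {1,2,3,4,6,9}  [accepting]
after full input: {1,2,3,4,6,9}  (accept=1 in)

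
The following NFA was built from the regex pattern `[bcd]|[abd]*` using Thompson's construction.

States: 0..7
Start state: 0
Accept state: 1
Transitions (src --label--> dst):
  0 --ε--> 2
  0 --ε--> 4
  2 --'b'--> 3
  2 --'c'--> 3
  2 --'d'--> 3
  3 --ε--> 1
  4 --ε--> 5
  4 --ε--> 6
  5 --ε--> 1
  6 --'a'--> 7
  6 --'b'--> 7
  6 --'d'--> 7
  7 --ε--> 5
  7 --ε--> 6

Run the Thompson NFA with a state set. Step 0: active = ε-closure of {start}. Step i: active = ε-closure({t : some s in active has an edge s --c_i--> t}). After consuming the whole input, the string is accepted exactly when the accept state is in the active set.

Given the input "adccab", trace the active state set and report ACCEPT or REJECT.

start: ε-closure({0}) = {0,1,2,4,5,6}
'a' @ 1: {1,5,6,7}  [accepting]
'd' @ 2: {1,5,6,7}  [accepting]
'c' @ 3: {}  — no active states
rest 'cab' ignored (set empty)
final: {}; accept 1 not in set

Answer: REJECT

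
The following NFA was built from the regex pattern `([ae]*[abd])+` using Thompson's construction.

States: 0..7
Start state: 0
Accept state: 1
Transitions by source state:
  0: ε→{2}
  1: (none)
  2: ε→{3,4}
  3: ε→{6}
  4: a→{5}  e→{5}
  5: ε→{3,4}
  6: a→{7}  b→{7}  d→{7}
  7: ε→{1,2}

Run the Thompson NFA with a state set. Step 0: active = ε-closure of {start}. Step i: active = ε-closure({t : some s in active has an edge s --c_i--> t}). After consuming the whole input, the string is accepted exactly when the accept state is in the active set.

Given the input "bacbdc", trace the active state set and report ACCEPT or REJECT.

S₀ = ε-closure({0}) = {0,2,3,4,6}
'b' @ 1: {1,2,3,4,6,7}  ✓accept
'a' @ 2: {1,2,3,4,5,6,7}  ✓accept
'c' @ 3: {}  — no active states
rest 'bdc' ignored (set empty)
end set {} — state 1 not in

Answer: REJECT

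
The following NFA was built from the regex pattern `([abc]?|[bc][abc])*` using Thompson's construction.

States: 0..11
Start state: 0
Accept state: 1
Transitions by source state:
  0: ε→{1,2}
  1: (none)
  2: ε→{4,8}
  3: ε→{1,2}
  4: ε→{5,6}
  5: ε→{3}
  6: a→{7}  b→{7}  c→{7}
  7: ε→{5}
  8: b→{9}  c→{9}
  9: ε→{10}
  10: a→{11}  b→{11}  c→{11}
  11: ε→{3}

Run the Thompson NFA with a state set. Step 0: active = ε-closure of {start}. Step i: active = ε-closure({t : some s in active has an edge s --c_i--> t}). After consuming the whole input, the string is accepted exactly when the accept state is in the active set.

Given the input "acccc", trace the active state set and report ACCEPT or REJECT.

Answer: ACCEPT

Steps:
initial (ε-close {0}): {0,1,2,3,4,5,6,8}
'a' @ 1: {1,2,3,4,5,6,7,8}  [accepting]
'c' @ 2: {1,2,3,4,5,6,7,8,9,10}  [accepting]
'c' @ 3: {1,2,3,4,5,6,7,8,9,10,11}  [accepting]
'c' @ 4: {1,2,3,4,5,6,7,8,9,10,11}  [accepting]
'c' @ 5: {1,2,3,4,5,6,7,8,9,10,11}  [accepting]
final: {1,2,3,4,5,6,7,8,9,10,11}; accept 1 in set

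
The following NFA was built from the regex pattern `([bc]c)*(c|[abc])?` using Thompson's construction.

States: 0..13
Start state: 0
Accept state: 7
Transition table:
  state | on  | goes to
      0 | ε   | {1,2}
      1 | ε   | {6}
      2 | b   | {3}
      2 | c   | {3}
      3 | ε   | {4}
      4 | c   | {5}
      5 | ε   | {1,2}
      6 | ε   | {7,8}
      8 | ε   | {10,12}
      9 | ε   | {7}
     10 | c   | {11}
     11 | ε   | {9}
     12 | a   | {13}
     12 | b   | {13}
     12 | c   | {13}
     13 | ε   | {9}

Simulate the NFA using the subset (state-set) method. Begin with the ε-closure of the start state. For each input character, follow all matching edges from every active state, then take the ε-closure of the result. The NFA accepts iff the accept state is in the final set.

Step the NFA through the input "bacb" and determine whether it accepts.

Answer: REJECT

Derivation:
initial (ε-close {0}): {0,1,2,6,7,8,10,12}
'b' @ 1: {3,4,7,9,13}  ✓accept
'a' @ 2: {}  — state set empty
rest 'cb' ignored (set empty)
end set {} — state 7 not in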